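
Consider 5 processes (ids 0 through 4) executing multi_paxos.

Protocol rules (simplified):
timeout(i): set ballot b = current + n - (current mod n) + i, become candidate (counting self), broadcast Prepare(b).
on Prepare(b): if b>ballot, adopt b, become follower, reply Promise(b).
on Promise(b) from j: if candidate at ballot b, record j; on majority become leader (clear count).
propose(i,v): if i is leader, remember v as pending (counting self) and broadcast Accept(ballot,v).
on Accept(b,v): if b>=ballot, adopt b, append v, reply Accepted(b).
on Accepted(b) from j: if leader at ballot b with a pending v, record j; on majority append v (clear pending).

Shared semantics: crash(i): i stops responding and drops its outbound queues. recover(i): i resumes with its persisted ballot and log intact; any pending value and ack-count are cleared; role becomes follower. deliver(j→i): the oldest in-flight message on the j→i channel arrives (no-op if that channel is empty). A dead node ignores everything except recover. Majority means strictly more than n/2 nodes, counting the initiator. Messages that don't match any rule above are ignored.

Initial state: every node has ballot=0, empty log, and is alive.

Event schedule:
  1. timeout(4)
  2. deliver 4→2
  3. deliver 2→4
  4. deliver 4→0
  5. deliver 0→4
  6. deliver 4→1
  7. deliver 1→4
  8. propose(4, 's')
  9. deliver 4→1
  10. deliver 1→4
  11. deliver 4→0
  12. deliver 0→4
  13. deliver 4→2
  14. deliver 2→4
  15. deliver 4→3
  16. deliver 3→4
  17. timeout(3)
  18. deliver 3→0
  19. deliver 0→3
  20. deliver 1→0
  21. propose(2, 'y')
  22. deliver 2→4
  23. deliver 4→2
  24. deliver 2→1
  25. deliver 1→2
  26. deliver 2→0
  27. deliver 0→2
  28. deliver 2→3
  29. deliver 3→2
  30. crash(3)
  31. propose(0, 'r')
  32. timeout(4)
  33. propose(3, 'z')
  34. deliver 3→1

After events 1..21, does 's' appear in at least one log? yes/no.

yes

[1] timeout(4) → N4(cand b9 [-])
[2] deliver 4→2 → N2(foll b9 [-])
[3] deliver 2→4 → ∅
[4] deliver 4→0 → N0(foll b9 [-])
[5] deliver 0→4 → N4(lead b9 [-])
[6] deliver 4→1 → N1(foll b9 [-])
[7] deliver 1→4 → ∅
[8] propose(4,'s') → ∅
[9] deliver 4→1 → N1(foll b9 [s])
[10] deliver 1→4 → ∅
[11] deliver 4→0 → N0(foll b9 [s])
[12] deliver 0→4 → N4(lead b9 [s])
[13] deliver 4→2 → N2(foll b9 [s])
[14] deliver 2→4 → ∅
[15] deliver 4→3 → N3(foll b9 [-])
[16] deliver 3→4 → ∅
[17] timeout(3) → N3(cand b13 [-])
[18] deliver 3→0 → N0(foll b13 [s])
[19] deliver 0→3 → ∅
[20] deliver 1→0 → ∅
[21] propose(2,'y') → ∅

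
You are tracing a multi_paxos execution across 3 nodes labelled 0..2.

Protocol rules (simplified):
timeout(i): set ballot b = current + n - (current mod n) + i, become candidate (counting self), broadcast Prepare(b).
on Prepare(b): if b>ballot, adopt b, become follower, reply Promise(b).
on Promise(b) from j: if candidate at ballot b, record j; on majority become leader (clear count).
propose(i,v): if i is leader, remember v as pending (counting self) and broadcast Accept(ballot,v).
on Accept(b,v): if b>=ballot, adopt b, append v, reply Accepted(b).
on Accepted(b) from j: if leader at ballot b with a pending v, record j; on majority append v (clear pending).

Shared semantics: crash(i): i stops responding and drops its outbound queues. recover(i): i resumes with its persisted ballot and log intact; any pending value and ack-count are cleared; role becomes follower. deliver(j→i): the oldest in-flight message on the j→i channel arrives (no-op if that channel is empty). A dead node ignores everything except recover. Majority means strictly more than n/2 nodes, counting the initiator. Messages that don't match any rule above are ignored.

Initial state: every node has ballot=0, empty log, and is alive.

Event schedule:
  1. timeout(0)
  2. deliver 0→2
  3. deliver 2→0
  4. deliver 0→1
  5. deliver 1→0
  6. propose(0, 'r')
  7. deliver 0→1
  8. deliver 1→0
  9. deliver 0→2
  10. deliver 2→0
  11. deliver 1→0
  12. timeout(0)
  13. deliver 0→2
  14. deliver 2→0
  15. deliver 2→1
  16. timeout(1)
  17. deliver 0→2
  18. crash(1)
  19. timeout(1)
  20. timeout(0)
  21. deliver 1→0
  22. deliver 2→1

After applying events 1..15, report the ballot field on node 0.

6

step 1 timeout(0): 0={cand,b=3,log=-}
step 2 deliver 0→2: 2={foll,b=3,log=-}
step 3 deliver 2→0: 0={lead,b=3,log=-}
step 4 deliver 0→1: 1={foll,b=3,log=-}
step 5 deliver 1→0: —
step 6 propose(0,'r'): —
step 7 deliver 0→1: 1={foll,b=3,log=r}
step 8 deliver 1→0: 0={lead,b=3,log=r}
step 9 deliver 0→2: 2={foll,b=3,log=r}
step 10 deliver 2→0: —
step 11 deliver 1→0: —
step 12 timeout(0): 0={cand,b=6,log=r}
step 13 deliver 0→2: 2={foll,b=6,log=r}
step 14 deliver 2→0: 0={lead,b=6,log=r}
step 15 deliver 2→1: —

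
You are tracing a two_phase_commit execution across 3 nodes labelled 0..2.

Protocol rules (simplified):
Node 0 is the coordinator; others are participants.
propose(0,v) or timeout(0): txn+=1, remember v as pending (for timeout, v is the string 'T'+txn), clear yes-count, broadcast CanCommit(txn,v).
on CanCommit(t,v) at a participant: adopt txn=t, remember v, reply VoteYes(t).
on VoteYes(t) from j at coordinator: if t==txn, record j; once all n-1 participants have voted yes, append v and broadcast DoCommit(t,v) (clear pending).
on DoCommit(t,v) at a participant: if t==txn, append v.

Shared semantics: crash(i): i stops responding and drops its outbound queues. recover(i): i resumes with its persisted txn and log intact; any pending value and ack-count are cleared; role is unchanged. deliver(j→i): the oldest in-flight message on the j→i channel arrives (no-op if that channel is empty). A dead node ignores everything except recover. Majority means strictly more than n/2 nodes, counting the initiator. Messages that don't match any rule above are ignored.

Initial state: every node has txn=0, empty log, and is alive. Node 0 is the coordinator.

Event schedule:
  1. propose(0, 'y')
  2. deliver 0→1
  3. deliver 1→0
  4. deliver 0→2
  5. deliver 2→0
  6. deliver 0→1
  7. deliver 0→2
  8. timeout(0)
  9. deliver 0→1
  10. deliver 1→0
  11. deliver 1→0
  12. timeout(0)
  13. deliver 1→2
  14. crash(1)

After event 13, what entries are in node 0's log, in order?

[1] propose(0,'y') → N0(coor t1 [-])
[2] deliver 0→1 → N1(part t1 [-])
[3] deliver 1→0 → ∅
[4] deliver 0→2 → N2(part t1 [-])
[5] deliver 2→0 → N0(coor t1 [y])
[6] deliver 0→1 → N1(part t1 [y])
[7] deliver 0→2 → N2(part t1 [y])
[8] timeout(0) → N0(coor t2 [y])
[9] deliver 0→1 → N1(part t2 [y])
[10] deliver 1→0 → ∅
[11] deliver 1→0 → ∅
[12] timeout(0) → N0(coor t3 [y])
[13] deliver 1→2 → ∅

y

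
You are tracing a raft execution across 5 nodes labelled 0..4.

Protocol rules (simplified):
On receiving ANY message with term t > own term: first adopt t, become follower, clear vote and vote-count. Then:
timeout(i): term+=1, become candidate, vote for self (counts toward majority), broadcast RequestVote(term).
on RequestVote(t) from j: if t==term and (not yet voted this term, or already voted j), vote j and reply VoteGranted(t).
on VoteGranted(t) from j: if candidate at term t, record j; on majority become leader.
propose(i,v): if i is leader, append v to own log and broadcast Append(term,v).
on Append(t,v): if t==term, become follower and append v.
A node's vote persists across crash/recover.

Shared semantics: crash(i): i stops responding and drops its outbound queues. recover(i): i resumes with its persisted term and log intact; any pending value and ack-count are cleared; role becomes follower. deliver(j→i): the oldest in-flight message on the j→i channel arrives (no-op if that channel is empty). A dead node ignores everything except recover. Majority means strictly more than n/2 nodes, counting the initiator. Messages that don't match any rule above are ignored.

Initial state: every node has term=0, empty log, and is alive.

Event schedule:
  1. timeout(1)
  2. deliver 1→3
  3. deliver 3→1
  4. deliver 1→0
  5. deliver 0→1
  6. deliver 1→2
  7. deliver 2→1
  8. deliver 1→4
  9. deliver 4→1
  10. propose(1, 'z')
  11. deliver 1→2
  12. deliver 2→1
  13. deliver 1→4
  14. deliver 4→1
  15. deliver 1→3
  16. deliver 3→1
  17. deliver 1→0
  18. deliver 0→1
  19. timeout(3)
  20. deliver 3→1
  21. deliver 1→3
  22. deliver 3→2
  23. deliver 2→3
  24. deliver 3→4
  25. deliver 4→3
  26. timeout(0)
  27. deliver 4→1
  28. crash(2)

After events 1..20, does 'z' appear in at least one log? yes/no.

yes

[1] timeout(1) → N1(cand t1 [-])
[2] deliver 1→3 → N3(foll t1 [-])
[3] deliver 3→1 → ∅
[4] deliver 1→0 → N0(foll t1 [-])
[5] deliver 0→1 → N1(lead t1 [-])
[6] deliver 1→2 → N2(foll t1 [-])
[7] deliver 2→1 → ∅
[8] deliver 1→4 → N4(foll t1 [-])
[9] deliver 4→1 → ∅
[10] propose(1,'z') → N1(lead t1 [z])
[11] deliver 1→2 → N2(foll t1 [z])
[12] deliver 2→1 → ∅
[13] deliver 1→4 → N4(foll t1 [z])
[14] deliver 4→1 → ∅
[15] deliver 1→3 → N3(foll t1 [z])
[16] deliver 3→1 → ∅
[17] deliver 1→0 → N0(foll t1 [z])
[18] deliver 0→1 → ∅
[19] timeout(3) → N3(cand t2 [z])
[20] deliver 3→1 → N1(foll t2 [z])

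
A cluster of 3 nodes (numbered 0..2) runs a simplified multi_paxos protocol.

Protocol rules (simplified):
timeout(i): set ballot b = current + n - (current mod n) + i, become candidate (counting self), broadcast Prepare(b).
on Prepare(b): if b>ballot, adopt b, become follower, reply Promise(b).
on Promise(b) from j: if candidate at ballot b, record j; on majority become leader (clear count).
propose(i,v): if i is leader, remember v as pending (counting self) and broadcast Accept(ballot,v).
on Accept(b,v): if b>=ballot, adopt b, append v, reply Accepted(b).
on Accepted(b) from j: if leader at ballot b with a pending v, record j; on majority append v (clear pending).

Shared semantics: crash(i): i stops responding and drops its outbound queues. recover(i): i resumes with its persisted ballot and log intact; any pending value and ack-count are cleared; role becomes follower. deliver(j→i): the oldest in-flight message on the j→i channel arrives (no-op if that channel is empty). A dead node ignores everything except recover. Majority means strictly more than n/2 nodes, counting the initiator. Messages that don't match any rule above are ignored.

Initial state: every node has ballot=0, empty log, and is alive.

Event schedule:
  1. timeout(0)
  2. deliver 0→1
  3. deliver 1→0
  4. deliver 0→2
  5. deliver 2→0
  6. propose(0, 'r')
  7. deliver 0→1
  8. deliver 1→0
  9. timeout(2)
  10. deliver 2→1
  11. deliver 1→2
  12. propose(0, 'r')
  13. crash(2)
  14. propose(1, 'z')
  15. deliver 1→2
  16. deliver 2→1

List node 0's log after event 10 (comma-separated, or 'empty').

e1 timeout(0): 0[cand,b=3,-]
e2 deliver 0→1: 1[foll,b=3,-]
e3 deliver 1→0: 0[lead,b=3,-]
e4 deliver 0→2: 2[foll,b=3,-]
e5 deliver 2→0: ·
e6 propose(0,'r'): ·
e7 deliver 0→1: 1[foll,b=3,r]
e8 deliver 1→0: 0[lead,b=3,r]
e9 timeout(2): 2[cand,b=8,-]
e10 deliver 2→1: 1[foll,b=8,r]

r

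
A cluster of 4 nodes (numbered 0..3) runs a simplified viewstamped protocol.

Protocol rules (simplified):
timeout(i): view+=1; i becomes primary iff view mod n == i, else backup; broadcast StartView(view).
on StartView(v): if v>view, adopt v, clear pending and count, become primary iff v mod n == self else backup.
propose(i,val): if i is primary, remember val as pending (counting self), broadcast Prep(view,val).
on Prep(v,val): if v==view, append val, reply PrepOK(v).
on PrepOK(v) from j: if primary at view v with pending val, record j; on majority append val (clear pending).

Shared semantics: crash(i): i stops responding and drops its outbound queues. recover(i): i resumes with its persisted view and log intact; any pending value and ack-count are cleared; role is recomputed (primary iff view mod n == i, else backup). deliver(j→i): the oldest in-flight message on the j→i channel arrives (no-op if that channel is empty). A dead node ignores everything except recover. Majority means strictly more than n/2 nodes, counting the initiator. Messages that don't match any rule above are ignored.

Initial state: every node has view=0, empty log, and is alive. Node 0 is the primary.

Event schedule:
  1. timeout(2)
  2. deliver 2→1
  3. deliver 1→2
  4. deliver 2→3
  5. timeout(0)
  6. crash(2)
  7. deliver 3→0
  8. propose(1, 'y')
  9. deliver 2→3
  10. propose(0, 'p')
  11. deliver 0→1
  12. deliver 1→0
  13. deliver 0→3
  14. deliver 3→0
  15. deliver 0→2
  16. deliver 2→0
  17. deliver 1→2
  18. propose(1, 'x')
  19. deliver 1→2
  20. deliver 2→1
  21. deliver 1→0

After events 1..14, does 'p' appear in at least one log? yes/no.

1. timeout(2):  <2:back v1 ->
2. deliver 2→1:  <1:prim v1 ->
3. deliver 1→2:  nop
4. deliver 2→3:  <3:back v1 ->
5. timeout(0):  <0:back v1 ->
6. crash(2):  <2:✗back v1 ->
7. deliver 3→0:  nop
8. propose(1,'y'):  nop
9. deliver 2→3:  nop
10. propose(0,'p'):  nop
11. deliver 0→1:  nop
12. deliver 1→0:  <0:back v1 y>
13. deliver 0→3:  nop
14. deliver 3→0:  nop

no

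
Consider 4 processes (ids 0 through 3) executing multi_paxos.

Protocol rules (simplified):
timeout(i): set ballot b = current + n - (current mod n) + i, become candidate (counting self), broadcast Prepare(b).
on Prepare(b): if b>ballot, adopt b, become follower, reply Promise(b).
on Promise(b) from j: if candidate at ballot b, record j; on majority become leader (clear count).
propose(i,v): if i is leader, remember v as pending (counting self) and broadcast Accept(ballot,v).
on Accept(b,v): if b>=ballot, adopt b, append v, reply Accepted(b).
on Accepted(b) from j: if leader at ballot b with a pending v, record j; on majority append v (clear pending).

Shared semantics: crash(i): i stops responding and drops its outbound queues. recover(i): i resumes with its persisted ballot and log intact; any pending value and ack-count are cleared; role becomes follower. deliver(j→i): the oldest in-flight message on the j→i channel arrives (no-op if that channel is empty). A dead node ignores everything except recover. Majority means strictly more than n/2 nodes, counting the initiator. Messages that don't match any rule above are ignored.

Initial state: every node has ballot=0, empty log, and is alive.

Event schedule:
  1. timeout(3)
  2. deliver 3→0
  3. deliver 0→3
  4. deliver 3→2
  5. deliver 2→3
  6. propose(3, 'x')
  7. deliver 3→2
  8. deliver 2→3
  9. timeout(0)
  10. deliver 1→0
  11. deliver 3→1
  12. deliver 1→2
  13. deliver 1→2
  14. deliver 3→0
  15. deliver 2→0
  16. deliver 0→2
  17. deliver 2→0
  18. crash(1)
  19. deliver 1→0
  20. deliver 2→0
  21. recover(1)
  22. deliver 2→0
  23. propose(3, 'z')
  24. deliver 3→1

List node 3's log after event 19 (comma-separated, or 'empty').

step 1 timeout(3): 3={cand,b=7,log=-}
step 2 deliver 3→0: 0={foll,b=7,log=-}
step 3 deliver 0→3: —
step 4 deliver 3→2: 2={foll,b=7,log=-}
step 5 deliver 2→3: 3={lead,b=7,log=-}
step 6 propose(3,'x'): —
step 7 deliver 3→2: 2={foll,b=7,log=x}
step 8 deliver 2→3: —
step 9 timeout(0): 0={cand,b=8,log=-}
step 10 deliver 1→0: —
step 11 deliver 3→1: 1={foll,b=7,log=-}
step 12 deliver 1→2: —
step 13 deliver 1→2: —
step 14 deliver 3→0: —
step 15 deliver 2→0: —
step 16 deliver 0→2: 2={foll,b=8,log=x}
step 17 deliver 2→0: —
step 18 crash(1): 1={✗foll,b=7,log=-}
step 19 deliver 1→0: —

empty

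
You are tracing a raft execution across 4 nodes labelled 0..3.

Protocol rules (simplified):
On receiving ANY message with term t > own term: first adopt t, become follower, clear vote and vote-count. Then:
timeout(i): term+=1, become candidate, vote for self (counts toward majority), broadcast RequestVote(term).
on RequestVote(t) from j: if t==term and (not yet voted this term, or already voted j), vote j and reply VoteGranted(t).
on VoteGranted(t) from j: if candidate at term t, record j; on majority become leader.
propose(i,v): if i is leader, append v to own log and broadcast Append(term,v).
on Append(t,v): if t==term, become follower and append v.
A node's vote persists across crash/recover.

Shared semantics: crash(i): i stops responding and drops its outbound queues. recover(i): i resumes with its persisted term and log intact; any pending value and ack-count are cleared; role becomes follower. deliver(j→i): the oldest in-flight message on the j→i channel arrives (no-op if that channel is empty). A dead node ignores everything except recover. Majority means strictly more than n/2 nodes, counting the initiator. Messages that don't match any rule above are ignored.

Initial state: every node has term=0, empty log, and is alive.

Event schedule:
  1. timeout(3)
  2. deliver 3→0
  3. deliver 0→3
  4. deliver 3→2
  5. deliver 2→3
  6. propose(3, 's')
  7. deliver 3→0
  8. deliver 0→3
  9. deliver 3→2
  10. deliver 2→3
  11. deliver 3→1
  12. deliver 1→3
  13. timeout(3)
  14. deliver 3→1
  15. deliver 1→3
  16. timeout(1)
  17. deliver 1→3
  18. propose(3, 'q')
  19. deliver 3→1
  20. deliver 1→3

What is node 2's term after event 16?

1

1. timeout(3):  <3:cand t1 ->
2. deliver 3→0:  <0:foll t1 ->
3. deliver 0→3:  nop
4. deliver 3→2:  <2:foll t1 ->
5. deliver 2→3:  <3:lead t1 ->
6. propose(3,'s'):  <3:lead t1 s>
7. deliver 3→0:  <0:foll t1 s>
8. deliver 0→3:  nop
9. deliver 3→2:  <2:foll t1 s>
10. deliver 2→3:  nop
11. deliver 3→1:  <1:foll t1 ->
12. deliver 1→3:  nop
13. timeout(3):  <3:cand t2 s>
14. deliver 3→1:  <1:foll t1 s>
15. deliver 1→3:  nop
16. timeout(1):  <1:cand t2 s>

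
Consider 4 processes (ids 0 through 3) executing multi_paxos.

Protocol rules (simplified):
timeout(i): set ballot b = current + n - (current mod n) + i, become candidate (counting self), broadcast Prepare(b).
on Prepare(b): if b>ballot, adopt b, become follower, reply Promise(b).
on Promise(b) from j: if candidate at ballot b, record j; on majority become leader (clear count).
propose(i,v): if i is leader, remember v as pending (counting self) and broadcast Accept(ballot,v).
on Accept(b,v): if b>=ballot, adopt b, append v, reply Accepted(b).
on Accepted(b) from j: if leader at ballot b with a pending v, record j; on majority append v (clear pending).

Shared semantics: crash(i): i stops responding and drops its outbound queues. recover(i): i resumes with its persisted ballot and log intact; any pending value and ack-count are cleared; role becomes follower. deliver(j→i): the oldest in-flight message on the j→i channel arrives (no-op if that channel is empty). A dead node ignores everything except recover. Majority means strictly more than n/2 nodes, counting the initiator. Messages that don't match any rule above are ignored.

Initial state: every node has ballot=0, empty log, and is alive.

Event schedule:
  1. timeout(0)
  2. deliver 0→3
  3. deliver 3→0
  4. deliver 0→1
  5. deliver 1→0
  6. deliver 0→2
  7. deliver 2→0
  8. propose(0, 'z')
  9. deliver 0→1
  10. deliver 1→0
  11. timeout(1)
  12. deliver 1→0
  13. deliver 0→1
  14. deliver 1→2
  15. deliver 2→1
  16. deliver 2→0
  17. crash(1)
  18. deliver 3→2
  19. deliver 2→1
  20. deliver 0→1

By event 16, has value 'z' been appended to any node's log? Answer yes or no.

1. timeout(0):  <0:cand b4 ->
2. deliver 0→3:  <3:foll b4 ->
3. deliver 3→0:  nop
4. deliver 0→1:  <1:foll b4 ->
5. deliver 1→0:  <0:lead b4 ->
6. deliver 0→2:  <2:foll b4 ->
7. deliver 2→0:  nop
8. propose(0,'z'):  nop
9. deliver 0→1:  <1:foll b4 z>
10. deliver 1→0:  nop
11. timeout(1):  <1:cand b9 z>
12. deliver 1→0:  <0:foll b9 ->
13. deliver 0→1:  nop
14. deliver 1→2:  <2:foll b9 ->
15. deliver 2→1:  <1:lead b9 z>
16. deliver 2→0:  nop

yes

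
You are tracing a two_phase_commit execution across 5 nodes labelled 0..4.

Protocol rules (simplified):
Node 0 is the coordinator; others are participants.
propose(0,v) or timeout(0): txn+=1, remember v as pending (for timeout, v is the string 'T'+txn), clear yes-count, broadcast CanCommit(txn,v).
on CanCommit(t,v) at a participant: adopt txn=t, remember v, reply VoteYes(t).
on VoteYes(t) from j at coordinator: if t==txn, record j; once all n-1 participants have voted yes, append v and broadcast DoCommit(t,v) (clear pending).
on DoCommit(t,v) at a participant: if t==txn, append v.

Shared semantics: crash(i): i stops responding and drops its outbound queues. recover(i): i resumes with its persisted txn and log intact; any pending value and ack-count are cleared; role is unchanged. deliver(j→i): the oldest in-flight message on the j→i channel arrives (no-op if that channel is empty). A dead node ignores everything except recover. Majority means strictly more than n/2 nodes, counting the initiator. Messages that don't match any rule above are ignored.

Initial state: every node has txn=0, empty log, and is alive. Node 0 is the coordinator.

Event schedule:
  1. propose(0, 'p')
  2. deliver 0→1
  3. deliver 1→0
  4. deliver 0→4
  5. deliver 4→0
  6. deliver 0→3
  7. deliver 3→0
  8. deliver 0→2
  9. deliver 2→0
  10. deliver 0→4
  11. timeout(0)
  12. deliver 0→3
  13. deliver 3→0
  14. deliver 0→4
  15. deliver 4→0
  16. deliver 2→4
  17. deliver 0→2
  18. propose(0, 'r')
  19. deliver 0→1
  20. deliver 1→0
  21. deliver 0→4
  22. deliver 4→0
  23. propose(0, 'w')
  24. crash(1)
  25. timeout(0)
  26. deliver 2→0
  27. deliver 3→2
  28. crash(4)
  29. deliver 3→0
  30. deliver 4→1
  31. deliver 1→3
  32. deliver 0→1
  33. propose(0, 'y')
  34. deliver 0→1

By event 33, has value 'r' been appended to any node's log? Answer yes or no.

no

e1 propose(0,'p'): 0[coor,t=1,-]
e2 deliver 0→1: 1[part,t=1,-]
e3 deliver 1→0: ·
e4 deliver 0→4: 4[part,t=1,-]
e5 deliver 4→0: ·
e6 deliver 0→3: 3[part,t=1,-]
e7 deliver 3→0: ·
e8 deliver 0→2: 2[part,t=1,-]
e9 deliver 2→0: 0[coor,t=1,p]
e10 deliver 0→4: 4[part,t=1,p]
e11 timeout(0): 0[coor,t=2,p]
e12 deliver 0→3: 3[part,t=1,p]
e13 deliver 3→0: ·
e14 deliver 0→4: 4[part,t=2,p]
e15 deliver 4→0: ·
e16 deliver 2→4: ·
e17 deliver 0→2: 2[part,t=1,p]
e18 propose(0,'r'): 0[coor,t=3,p]
e19 deliver 0→1: 1[part,t=1,p]
e20 deliver 1→0: ·
e21 deliver 0→4: 4[part,t=3,p]
e22 deliver 4→0: ·
e23 propose(0,'w'): 0[coor,t=4,p]
e24 crash(1): 1[✗part,t=1,p]
e25 timeout(0): 0[coor,t=5,p]
e26 deliver 2→0: ·
e27 deliver 3→2: ·
e28 crash(4): 4[✗part,t=3,p]
e29 deliver 3→0: ·
e30 deliver 4→1: ·
e31 deliver 1→3: ·
e32 deliver 0→1: ·
e33 propose(0,'y'): 0[coor,t=6,p]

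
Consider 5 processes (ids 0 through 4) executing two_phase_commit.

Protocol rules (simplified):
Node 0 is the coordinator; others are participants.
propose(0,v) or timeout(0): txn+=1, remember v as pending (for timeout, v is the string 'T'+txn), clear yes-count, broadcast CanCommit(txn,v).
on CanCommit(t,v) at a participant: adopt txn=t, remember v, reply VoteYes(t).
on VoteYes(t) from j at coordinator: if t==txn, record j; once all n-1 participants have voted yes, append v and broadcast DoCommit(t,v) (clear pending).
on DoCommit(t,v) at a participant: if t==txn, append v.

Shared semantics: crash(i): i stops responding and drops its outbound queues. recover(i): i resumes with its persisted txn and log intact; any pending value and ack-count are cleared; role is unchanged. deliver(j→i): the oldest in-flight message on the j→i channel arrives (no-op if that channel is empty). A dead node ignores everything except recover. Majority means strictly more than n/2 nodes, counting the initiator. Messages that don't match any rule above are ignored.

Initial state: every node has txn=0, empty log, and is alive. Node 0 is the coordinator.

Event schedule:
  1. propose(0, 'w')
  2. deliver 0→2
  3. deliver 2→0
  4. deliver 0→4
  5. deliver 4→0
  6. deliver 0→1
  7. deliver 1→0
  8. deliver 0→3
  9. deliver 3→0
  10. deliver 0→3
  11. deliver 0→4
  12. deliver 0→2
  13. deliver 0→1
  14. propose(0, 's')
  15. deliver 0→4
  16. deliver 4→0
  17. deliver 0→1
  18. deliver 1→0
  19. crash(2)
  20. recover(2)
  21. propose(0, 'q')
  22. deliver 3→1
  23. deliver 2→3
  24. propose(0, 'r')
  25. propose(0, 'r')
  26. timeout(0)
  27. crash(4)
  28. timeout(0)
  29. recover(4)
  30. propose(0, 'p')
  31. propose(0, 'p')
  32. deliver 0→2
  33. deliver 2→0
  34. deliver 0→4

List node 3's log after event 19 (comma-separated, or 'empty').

w

[1] propose(0,'w') → N0(coor t1 [-])
[2] deliver 0→2 → N2(part t1 [-])
[3] deliver 2→0 → ∅
[4] deliver 0→4 → N4(part t1 [-])
[5] deliver 4→0 → ∅
[6] deliver 0→1 → N1(part t1 [-])
[7] deliver 1→0 → ∅
[8] deliver 0→3 → N3(part t1 [-])
[9] deliver 3→0 → N0(coor t1 [w])
[10] deliver 0→3 → N3(part t1 [w])
[11] deliver 0→4 → N4(part t1 [w])
[12] deliver 0→2 → N2(part t1 [w])
[13] deliver 0→1 → N1(part t1 [w])
[14] propose(0,'s') → N0(coor t2 [w])
[15] deliver 0→4 → N4(part t2 [w])
[16] deliver 4→0 → ∅
[17] deliver 0→1 → N1(part t2 [w])
[18] deliver 1→0 → ∅
[19] crash(2) → N2(✗part t1 [w])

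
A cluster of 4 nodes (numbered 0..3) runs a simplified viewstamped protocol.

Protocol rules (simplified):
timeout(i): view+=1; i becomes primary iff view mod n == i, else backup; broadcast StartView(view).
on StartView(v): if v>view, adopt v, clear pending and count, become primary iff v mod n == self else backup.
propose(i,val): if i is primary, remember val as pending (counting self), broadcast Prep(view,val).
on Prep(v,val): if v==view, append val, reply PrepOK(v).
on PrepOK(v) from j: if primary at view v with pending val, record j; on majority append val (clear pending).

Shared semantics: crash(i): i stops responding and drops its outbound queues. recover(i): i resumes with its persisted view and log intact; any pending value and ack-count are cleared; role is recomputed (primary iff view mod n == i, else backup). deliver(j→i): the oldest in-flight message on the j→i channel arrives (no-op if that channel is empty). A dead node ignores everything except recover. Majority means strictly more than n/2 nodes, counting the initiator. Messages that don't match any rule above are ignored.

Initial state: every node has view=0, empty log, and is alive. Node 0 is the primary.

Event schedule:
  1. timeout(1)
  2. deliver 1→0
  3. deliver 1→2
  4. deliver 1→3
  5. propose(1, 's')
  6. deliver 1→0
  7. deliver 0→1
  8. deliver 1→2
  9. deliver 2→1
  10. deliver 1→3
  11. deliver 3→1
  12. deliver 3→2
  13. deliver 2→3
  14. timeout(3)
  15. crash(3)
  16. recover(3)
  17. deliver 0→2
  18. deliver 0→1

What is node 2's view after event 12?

1. timeout(1):  <1:prim v1 ->
2. deliver 1→0:  <0:back v1 ->
3. deliver 1→2:  <2:back v1 ->
4. deliver 1→3:  <3:back v1 ->
5. propose(1,'s'):  nop
6. deliver 1→0:  <0:back v1 s>
7. deliver 0→1:  nop
8. deliver 1→2:  <2:back v1 s>
9. deliver 2→1:  <1:prim v1 s>
10. deliver 1→3:  <3:back v1 s>
11. deliver 3→1:  nop
12. deliver 3→2:  nop

1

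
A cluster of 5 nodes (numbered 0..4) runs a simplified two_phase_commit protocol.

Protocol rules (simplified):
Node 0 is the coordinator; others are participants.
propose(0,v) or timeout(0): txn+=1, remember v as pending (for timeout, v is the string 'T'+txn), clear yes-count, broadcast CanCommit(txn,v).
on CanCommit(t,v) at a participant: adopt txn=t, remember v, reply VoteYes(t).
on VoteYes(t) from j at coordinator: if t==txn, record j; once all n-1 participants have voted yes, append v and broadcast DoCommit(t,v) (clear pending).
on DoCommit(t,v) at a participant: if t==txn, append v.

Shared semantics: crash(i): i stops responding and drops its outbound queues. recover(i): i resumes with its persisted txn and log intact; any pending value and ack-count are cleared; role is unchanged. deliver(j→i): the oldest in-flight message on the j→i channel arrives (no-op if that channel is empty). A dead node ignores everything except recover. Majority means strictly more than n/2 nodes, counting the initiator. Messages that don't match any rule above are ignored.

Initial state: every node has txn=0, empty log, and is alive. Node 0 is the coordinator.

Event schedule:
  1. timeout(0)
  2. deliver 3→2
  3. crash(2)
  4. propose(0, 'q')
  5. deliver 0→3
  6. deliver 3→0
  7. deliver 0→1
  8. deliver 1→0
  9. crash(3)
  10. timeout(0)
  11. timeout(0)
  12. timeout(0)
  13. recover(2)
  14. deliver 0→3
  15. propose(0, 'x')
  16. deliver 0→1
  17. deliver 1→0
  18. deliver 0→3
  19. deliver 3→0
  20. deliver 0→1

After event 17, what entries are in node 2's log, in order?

[1] timeout(0) → N0(coor t1 [-])
[2] deliver 3→2 → ∅
[3] crash(2) → N2(✗part t0 [-])
[4] propose(0,'q') → N0(coor t2 [-])
[5] deliver 0→3 → N3(part t1 [-])
[6] deliver 3→0 → ∅
[7] deliver 0→1 → N1(part t1 [-])
[8] deliver 1→0 → ∅
[9] crash(3) → N3(✗part t1 [-])
[10] timeout(0) → N0(coor t3 [-])
[11] timeout(0) → N0(coor t4 [-])
[12] timeout(0) → N0(coor t5 [-])
[13] recover(2) → N2(part t0 [-])
[14] deliver 0→3 → ∅
[15] propose(0,'x') → N0(coor t6 [-])
[16] deliver 0→1 → N1(part t2 [-])
[17] deliver 1→0 → ∅

empty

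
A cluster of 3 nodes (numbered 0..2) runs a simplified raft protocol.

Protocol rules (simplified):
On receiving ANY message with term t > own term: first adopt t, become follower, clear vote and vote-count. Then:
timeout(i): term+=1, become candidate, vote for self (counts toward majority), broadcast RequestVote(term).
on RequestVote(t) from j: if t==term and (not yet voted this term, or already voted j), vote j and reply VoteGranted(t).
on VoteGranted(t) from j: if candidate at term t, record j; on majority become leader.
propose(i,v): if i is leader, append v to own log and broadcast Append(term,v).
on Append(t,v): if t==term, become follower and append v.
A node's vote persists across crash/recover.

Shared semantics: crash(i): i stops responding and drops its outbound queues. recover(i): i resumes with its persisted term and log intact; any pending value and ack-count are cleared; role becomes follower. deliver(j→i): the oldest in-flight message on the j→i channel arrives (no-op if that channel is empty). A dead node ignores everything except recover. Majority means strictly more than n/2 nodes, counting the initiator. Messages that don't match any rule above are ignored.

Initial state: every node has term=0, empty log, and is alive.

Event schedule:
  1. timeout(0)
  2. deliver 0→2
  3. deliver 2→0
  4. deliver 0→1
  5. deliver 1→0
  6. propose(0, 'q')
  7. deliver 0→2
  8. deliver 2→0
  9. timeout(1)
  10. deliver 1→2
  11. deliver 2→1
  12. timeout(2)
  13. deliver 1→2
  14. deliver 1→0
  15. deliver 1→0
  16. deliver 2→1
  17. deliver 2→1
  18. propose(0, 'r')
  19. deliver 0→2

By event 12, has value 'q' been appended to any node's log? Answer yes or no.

after 1 — timeout(0): n0:cand/t1/[-]
after 2 — deliver 0→2: n2:foll/t1/[-]
after 3 — deliver 2→0: n0:lead/t1/[-]
after 4 — deliver 0→1: n1:foll/t1/[-]
after 5 — deliver 1→0: ·
after 6 — propose(0,'q'): n0:lead/t1/[q]
after 7 — deliver 0→2: n2:foll/t1/[q]
after 8 — deliver 2→0: ·
after 9 — timeout(1): n1:cand/t2/[-]
after 10 — deliver 1→2: n2:foll/t2/[q]
after 11 — deliver 2→1: n1:lead/t2/[-]
after 12 — timeout(2): n2:cand/t3/[q]

yes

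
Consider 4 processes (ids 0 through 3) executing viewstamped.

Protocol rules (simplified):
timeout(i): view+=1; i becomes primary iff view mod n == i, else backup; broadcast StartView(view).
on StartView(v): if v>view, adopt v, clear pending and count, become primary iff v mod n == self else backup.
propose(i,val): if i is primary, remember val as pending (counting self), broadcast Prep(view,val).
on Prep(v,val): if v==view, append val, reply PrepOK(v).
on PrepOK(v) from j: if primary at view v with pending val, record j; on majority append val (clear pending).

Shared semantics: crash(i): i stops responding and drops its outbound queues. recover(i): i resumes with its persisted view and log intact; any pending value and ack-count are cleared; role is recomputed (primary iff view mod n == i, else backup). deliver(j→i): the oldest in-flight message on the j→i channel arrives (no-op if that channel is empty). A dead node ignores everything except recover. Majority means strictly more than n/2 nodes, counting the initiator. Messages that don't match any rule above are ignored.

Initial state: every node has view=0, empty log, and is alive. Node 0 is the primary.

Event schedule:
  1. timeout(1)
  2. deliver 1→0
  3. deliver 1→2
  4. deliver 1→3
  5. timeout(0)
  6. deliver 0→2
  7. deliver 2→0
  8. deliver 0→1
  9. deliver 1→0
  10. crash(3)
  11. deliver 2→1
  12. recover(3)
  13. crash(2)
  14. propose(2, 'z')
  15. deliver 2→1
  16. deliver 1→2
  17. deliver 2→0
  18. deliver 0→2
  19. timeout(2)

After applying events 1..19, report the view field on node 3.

1

after 1 — timeout(1): n1:prim/v1/[-]
after 2 — deliver 1→0: n0:back/v1/[-]
after 3 — deliver 1→2: n2:back/v1/[-]
after 4 — deliver 1→3: n3:back/v1/[-]
after 5 — timeout(0): n0:back/v2/[-]
after 6 — deliver 0→2: n2:prim/v2/[-]
after 7 — deliver 2→0: ·
after 8 — deliver 0→1: n1:back/v2/[-]
after 9 — deliver 1→0: ·
after 10 — crash(3): n3:✗back/v1/[-]
after 11 — deliver 2→1: ·
after 12 — recover(3): n3:back/v1/[-]
after 13 — crash(2): n2:✗prim/v2/[-]
after 14 — propose(2,'z'): ·
after 15 — deliver 2→1: ·
after 16 — deliver 1→2: ·
after 17 — deliver 2→0: ·
after 18 — deliver 0→2: ·
after 19 — timeout(2): ·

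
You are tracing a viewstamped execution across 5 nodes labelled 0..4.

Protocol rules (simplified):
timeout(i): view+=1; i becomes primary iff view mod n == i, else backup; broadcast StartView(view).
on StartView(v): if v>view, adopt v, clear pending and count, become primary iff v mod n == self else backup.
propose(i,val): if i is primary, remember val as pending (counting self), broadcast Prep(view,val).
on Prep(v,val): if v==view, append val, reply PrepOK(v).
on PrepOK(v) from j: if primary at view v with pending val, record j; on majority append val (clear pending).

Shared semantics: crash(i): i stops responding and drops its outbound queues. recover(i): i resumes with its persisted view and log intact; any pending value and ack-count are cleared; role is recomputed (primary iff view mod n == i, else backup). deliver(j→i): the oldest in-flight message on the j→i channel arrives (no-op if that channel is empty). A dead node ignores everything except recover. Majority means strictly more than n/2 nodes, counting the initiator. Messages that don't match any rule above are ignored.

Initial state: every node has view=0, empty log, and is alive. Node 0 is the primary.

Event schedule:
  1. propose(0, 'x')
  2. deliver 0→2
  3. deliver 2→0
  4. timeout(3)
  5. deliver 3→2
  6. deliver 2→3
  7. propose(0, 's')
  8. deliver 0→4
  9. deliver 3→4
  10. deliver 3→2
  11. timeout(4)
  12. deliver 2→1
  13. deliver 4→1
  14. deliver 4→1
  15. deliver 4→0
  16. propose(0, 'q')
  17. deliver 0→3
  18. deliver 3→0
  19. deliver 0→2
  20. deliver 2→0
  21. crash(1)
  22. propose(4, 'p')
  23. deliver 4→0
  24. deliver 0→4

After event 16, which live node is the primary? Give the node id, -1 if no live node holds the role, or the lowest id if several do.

e1 propose(0,'x'): ·
e2 deliver 0→2: 2[back,v=0,x]
e3 deliver 2→0: ·
e4 timeout(3): 3[back,v=1,-]
e5 deliver 3→2: 2[back,v=1,x]
e6 deliver 2→3: ·
e7 propose(0,'s'): ·
e8 deliver 0→4: 4[back,v=0,x]
e9 deliver 3→4: 4[back,v=1,x]
e10 deliver 3→2: ·
e11 timeout(4): 4[back,v=2,x]
e12 deliver 2→1: ·
e13 deliver 4→1: 1[back,v=2,-]
e14 deliver 4→1: ·
e15 deliver 4→0: ·
e16 propose(0,'q'): ·

0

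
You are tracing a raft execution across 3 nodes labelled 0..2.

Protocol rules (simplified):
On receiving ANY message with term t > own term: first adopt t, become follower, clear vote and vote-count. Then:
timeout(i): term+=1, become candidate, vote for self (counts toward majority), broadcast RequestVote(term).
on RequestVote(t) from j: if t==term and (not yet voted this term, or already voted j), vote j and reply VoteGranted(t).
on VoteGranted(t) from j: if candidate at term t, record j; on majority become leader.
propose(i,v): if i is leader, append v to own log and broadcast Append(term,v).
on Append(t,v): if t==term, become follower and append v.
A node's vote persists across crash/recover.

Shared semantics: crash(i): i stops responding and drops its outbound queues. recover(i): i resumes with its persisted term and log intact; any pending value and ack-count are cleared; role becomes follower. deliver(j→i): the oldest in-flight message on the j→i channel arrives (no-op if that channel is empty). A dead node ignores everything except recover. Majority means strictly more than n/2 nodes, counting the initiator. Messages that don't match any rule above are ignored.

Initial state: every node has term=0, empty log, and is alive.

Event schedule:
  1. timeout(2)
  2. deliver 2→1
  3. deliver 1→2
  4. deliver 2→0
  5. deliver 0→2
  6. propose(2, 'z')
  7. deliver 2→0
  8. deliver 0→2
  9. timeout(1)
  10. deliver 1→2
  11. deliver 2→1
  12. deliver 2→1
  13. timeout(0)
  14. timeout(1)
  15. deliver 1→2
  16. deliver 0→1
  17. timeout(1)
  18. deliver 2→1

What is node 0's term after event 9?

1

e1 timeout(2): 2[cand,t=1,-]
e2 deliver 2→1: 1[foll,t=1,-]
e3 deliver 1→2: 2[lead,t=1,-]
e4 deliver 2→0: 0[foll,t=1,-]
e5 deliver 0→2: ·
e6 propose(2,'z'): 2[lead,t=1,z]
e7 deliver 2→0: 0[foll,t=1,z]
e8 deliver 0→2: ·
e9 timeout(1): 1[cand,t=2,-]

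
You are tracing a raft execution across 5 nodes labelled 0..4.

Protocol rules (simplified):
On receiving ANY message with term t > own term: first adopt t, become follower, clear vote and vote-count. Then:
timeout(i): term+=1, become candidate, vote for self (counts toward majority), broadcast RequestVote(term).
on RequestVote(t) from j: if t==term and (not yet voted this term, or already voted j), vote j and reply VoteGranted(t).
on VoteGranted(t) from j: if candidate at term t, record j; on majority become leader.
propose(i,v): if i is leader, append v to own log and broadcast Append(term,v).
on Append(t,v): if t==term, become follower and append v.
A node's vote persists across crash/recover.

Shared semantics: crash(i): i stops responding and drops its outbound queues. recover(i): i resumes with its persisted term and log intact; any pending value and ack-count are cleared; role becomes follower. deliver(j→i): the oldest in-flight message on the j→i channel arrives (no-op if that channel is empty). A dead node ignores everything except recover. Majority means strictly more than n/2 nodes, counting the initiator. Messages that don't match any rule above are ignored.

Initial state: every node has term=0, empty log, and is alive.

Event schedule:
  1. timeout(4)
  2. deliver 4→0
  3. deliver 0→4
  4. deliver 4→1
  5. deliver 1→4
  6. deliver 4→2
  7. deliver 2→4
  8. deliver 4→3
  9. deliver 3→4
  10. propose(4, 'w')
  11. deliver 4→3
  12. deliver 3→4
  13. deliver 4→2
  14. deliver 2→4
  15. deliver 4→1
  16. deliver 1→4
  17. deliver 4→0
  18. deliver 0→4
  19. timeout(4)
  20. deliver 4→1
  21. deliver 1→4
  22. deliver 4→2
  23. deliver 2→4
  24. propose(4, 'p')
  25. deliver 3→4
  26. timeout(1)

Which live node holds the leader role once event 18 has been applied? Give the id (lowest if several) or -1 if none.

step 1 timeout(4): 4={cand,t=1,log=-}
step 2 deliver 4→0: 0={foll,t=1,log=-}
step 3 deliver 0→4: —
step 4 deliver 4→1: 1={foll,t=1,log=-}
step 5 deliver 1→4: 4={lead,t=1,log=-}
step 6 deliver 4→2: 2={foll,t=1,log=-}
step 7 deliver 2→4: —
step 8 deliver 4→3: 3={foll,t=1,log=-}
step 9 deliver 3→4: —
step 10 propose(4,'w'): 4={lead,t=1,log=w}
step 11 deliver 4→3: 3={foll,t=1,log=w}
step 12 deliver 3→4: —
step 13 deliver 4→2: 2={foll,t=1,log=w}
step 14 deliver 2→4: —
step 15 deliver 4→1: 1={foll,t=1,log=w}
step 16 deliver 1→4: —
step 17 deliver 4→0: 0={foll,t=1,log=w}
step 18 deliver 0→4: —

4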